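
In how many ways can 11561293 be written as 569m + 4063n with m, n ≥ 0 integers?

gcd(4063, 569) = 1  (4063 = 7·569 + 80, 569 = 7·80 + 9, 80 = 8·9 + 8, 9 = 1·8 + 1, 8 = 8·1).
Back-substituting, 569·(457) + 4063·(-64) = 1.
Scale by 11561293: one solution is (5283510901, -739922752). Reduce m mod 4063: (1953, 2572).
General: m = 1953 + 4063t, n = 2572 - 569t.
m ≥ 0 ⇒ t ≥ 0; n ≥ 0 ⇒ t ≤ 4. So t ∈ [0, 4]: 5 solutions.

5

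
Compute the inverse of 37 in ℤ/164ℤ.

gcd(164, 37) = 1.
By Bézout, 37×(-31) + 164×(7) = 1.
So 37×-31 ≡ 1 (mod 164), and -31 mod 164 = 133.

133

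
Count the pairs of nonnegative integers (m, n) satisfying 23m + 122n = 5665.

gcd(122, 23):
  122 = 5*23 + 7
  23 = 3*7 + 2
  7 = 3*2 + 1
  2 = 2*1
so gcd(122, 23) = 1.
Back-substitute for Bézout coefficients:
  1 = 7 - 3*2
  ... = 23*(-53) + 122*(10)
Scale by 5665: one solution is (-300245, 56650). Reduce m mod 122: (119, 24).
General: m = 119 + 122t, n = 24 - 23t.
m ≥ 0 ⇒ t ≥ 0; n ≥ 0 ⇒ t ≤ 1. So t ∈ [0, 1]: 2 solutions.

2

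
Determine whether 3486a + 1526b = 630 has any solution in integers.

yes

gcd(3486, 1526) = 14.
14 divides 630, so integer solutions exist.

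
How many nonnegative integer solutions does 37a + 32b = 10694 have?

gcd(37, 32):
  37 = 1×32 + 5
  32 = 6×5 + 2
  5 = 2×2 + 1
  2 = 2×1
so gcd(37, 32) = 1.
Back-substitute for Bézout coefficients:
  1 = 5 - 2×2
  ... = 37×(13) + 32×(-15)
Scale by 10694: one solution is (139022, -160410). Reduce a mod 32: (14, 318).
General: a = 14 + 32t, b = 318 - 37t.
a ≥ 0 ⇒ t ≥ 0; b ≥ 0 ⇒ t ≤ 8. So t ∈ [0, 8]: 9 solutions.

9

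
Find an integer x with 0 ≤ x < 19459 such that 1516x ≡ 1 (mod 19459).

gcd(19459, 1516) = 1.
By Bézout, 1516*(-2657) + 19459*(207) = 1.
So 1516*-2657 ≡ 1 (mod 19459), and -2657 mod 19459 = 16802.

16802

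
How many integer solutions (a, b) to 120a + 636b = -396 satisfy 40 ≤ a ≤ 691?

13

gcd(636, 120):
  636 = 5×120 + 36
  120 = 3×36 + 12
  36 = 3×12
so gcd(636, 120) = 12.
Back-substitute for Bézout coefficients:
  12 = 120 - 3×36
  ... = 120×(16) + 636×(-3)
Scale by -33: particular solution (-528, 99); reduce a mod 53: (2, -1).
General solution: a = 2 + 53t, b = -1 - 10t for integer t.
40 ≤ 2 + 53t ≤ 691 gives t ∈ [1, 13], which is 13 values.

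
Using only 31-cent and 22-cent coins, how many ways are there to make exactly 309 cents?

1

Need nonnegative integers with 31j + 22k = 309.
gcd(31, 22) = 1, and 31·(5) + 22·(-7) = 1.
So (j₀, k₀) = (1545, -2163); general j = 1545 + 22t, k = -2163 - 31t.
j ≥ 0 ⇒ t ≥ -70; k ≥ 0 ⇒ t ≤ -70. That's 1 value of t.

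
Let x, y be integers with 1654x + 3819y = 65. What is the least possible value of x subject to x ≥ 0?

gcd(3819, 1654):
  3819 = 2*1654 + 511
  1654 = 3*511 + 121
  511 = 4*121 + 27
  121 = 4*27 + 13
  27 = 2*13 + 1
  13 = 13*1
so gcd(3819, 1654) = 1.
1 divides 65, so solutions exist.
Back-substitute for Bézout coefficients:
  1 = 27 - 2*13
  ... = 1654*(-284) + 3819*(123)
Scale by 65/1 = 65: (x₀, y₀) = (-18460, 7995).
General solution: x = -18460 + 3819t, y = 7995 - 1654t for integer t.
x ≥ 0: smallest is -18460 mod 3819 = 635 (at t = 5), with y = -275.

635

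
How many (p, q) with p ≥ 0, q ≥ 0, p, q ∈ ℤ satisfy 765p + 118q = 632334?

7

gcd(765, 118):
  765 = 6×118 + 57
  118 = 2×57 + 4
  57 = 14×4 + 1
  4 = 4×1
so gcd(765, 118) = 1.
Back-substitute for Bézout coefficients:
  1 = 57 - 14×4
  ... = 765×(29) + 118×(-188)
Scale by 632334: one solution is (18337686, -118878792). Reduce p mod 118: (14, 5268).
General: p = 14 + 118t, q = 5268 - 765t.
p ≥ 0 ⇒ t ≥ 0; q ≥ 0 ⇒ t ≤ 6. So t ∈ [0, 6]: 7 solutions.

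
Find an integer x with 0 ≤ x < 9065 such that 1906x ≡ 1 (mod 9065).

7291

gcd(9065, 1906) = 1  (9065 = 4*1906 + 1441, 1906 = 1*1441 + 465, 1441 = 3*465 + 46, 465 = 10*46 + 5, 46 = 9*5 + 1, 5 = 5*1).
Back-substituting, 1906*(-1774) + 9065*(373) = 1.
So 1906*-1774 ≡ 1 (mod 9065), and -1774 mod 9065 = 7291.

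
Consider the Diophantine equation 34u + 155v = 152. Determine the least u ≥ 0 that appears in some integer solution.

123

gcd(155, 34):
  155 = 4*34 + 19
  34 = 1*19 + 15
  19 = 1*15 + 4
  15 = 3*4 + 3
  4 = 1*3 + 1
  3 = 3*1
so gcd(155, 34) = 1.
1 divides 152, so solutions exist.
Back-substitute for Bézout coefficients:
  1 = 4 - 1*3
  ... = 34*(-41) + 155*(9)
Scale by 152/1 = 152: (u₀, v₀) = (-6232, 1368).
General solution: u = -6232 + 155t, v = 1368 - 34t for integer t.
u ≥ 0: smallest is -6232 mod 155 = 123 (at t = 41), with v = -26.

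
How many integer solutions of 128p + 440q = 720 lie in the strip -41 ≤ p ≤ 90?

2

gcd(440, 128) = 8  (440 = 3*128 + 56, 128 = 2*56 + 16, 56 = 3*16 + 8, 16 = 2*8).
Back-substituting, 128*(-24) + 440*(7) = 8.
Scale by 90: particular solution (-2160, 630); reduce p mod 55: (40, -10).
General solution: p = 40 + 55t, q = -10 - 16t for integer t.
-41 ≤ 40 + 55t ≤ 90 gives t ∈ [-1, 0], which is 2 values.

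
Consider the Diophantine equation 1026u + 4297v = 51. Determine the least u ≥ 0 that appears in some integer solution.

88

gcd(4297, 1026):
  4297 = 4×1026 + 193
  1026 = 5×193 + 61
  193 = 3×61 + 10
  61 = 6×10 + 1
  10 = 10×1
so gcd(4297, 1026) = 1.
1 divides 51, so solutions exist.
Back-substitute for Bézout coefficients:
  1 = 61 - 6×10
  ... = 1026×(423) + 4297×(-101)
Scale by 51/1 = 51: (u₀, v₀) = (21573, -5151).
General solution: u = 21573 + 4297t, v = -5151 - 1026t for integer t.
u ≥ 0: smallest is 21573 mod 4297 = 88 (at t = -5), with v = -21.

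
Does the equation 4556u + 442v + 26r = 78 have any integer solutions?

gcd(4556, 442) = 34.
gcd(34, 26) = 2.
2 divides 78, so integer solutions exist.

yes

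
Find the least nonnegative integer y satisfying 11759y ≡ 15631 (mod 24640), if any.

609

gcd(24640, 11759) = 11  (24640 = 2*11759 + 1122, 11759 = 10*1122 + 539, 1122 = 2*539 + 44, 539 = 12*44 + 11, 44 = 4*11).
11 divides 15631, so solutions exist.
Back-substituting, 11759*(549) + 24640*(-262) = 11.
So 11759*(549) ≡ 11 (mod 24640); multiply by 1421: y ≡ 780129 (mod 2240).
Smallest nonnegative: y = 780129 mod 2240 = 609.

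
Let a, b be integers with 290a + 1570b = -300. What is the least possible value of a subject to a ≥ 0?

gcd(1570, 290):
  1570 = 5×290 + 120
  290 = 2×120 + 50
  120 = 2×50 + 20
  50 = 2×20 + 10
  20 = 2×10
so gcd(1570, 290) = 10.
10 divides -300, so solutions exist.
Back-substitute for Bézout coefficients:
  10 = 50 - 2×20
  ... = 290×(65) + 1570×(-12)
Scale by -300/10 = -30: (a₀, b₀) = (-1950, 360).
General solution: a = -1950 + 157t, b = 360 - 29t for integer t.
a ≥ 0: smallest is -1950 mod 157 = 91 (at t = 13), with b = -17.

91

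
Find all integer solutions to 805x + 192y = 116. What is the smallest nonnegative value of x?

164

gcd(805, 192):
  805 = 4×192 + 37
  192 = 5×37 + 7
  37 = 5×7 + 2
  7 = 3×2 + 1
  2 = 2×1
so gcd(805, 192) = 1.
1 divides 116, so solutions exist.
Back-substitute for Bézout coefficients:
  1 = 7 - 3×2
  ... = 805×(-83) + 192×(348)
Scale by 116/1 = 116: (x₀, y₀) = (-9628, 40368).
General solution: x = -9628 + 192t, y = 40368 - 805t for integer t.
x ≥ 0: smallest is -9628 mod 192 = 164 (at t = 51), with y = -687.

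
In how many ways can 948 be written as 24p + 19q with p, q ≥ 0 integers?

gcd(24, 19) = 1  (24 = 1·19 + 5, 19 = 3·5 + 4, 5 = 1·4 + 1, 4 = 4·1).
Back-substituting, 24·(4) + 19·(-5) = 1.
Scale by 948: one solution is (3792, -4740). Reduce p mod 19: (11, 36).
General: p = 11 + 19t, q = 36 - 24t.
p ≥ 0 ⇒ t ≥ 0; q ≥ 0 ⇒ t ≤ 1. So t ∈ [0, 1]: 2 solutions.

2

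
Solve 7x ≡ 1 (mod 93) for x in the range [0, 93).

40

gcd(93, 7):
  93 = 13×7 + 2
  7 = 3×2 + 1
  2 = 2×1
so gcd(93, 7) = 1.
Back-substitute for Bézout coefficients:
  1 = 7 - 3×2
  ... = 7×(40) + 93×(-3)
So 7×40 ≡ 1 (mod 93), and 40 mod 93 = 40.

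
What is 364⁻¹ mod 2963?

gcd(2963, 364) = 1  (2963 = 8·364 + 51, 364 = 7·51 + 7, 51 = 7·7 + 2, 7 = 3·2 + 1, 2 = 2·1).
Back-substituting, 364·(1278) + 2963·(-157) = 1.
So 364·1278 ≡ 1 (mod 2963), and 1278 mod 2963 = 1278.

1278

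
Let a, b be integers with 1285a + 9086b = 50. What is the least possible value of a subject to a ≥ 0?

gcd(9086, 1285):
  9086 = 7·1285 + 91
  1285 = 14·91 + 11
  91 = 8·11 + 3
  11 = 3·3 + 2
  3 = 1·2 + 1
  2 = 2·1
so gcd(9086, 1285) = 1.
1 divides 50, so solutions exist.
Back-substitute for Bézout coefficients:
  1 = 3 - 1·2
  ... = 1285·(-3295) + 9086·(466)
Scale by 50/1 = 50: (a₀, b₀) = (-164750, 23300).
General solution: a = -164750 + 9086t, b = 23300 - 1285t for integer t.
a ≥ 0: smallest is -164750 mod 9086 = 7884 (at t = 19), with b = -1115.

7884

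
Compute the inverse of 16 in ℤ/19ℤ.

6

gcd(19, 16):
  19 = 1·16 + 3
  16 = 5·3 + 1
  3 = 3·1
so gcd(19, 16) = 1.
Back-substitute for Bézout coefficients:
  1 = 16 - 5·3
  ... = 16·(6) + 19·(-5)
So 16·6 ≡ 1 (mod 19), and 6 mod 19 = 6.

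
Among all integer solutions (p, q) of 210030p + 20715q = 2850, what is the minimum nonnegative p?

gcd(210030, 20715) = 15.
15 divides 2850, so solutions exist.
By Bézout, 210030*(597) + 20715*(-6053) = 15.
Scale by 2850/15 = 190: (p₀, q₀) = (113430, -1150070).
General solution: p = 113430 + 1381t, q = -1150070 - 14002t for integer t.
p ≥ 0: smallest is 113430 mod 1381 = 188 (at t = -82), with q = -1906.

188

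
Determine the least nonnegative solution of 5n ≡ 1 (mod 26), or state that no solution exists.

21

gcd(26, 5) = 1  (26 = 5*5 + 1, 5 = 5*1).
1 divides 1, so solutions exist.
Back-substituting, 5*(-5) + 26*(1) = 1.
So 5*(-5) ≡ 1 (mod 26); multiply by 1: n ≡ -5 (mod 26).
Smallest nonnegative: n = -5 mod 26 = 21.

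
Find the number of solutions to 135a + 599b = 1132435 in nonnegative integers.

gcd(599, 135) = 1  (599 = 4·135 + 59, 135 = 2·59 + 17, 59 = 3·17 + 8, 17 = 2·8 + 1, 8 = 8·1).
Back-substituting, 135·(71) + 599·(-16) = 1.
Scale by 1132435: one solution is (80402885, -18118960). Reduce a mod 599: (313, 1820).
General: a = 313 + 599t, b = 1820 - 135t.
a ≥ 0 ⇒ t ≥ 0; b ≥ 0 ⇒ t ≤ 13. So t ∈ [0, 13]: 14 solutions.

14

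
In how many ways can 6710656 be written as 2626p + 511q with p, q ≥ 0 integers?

gcd(2626, 511) = 1  (2626 = 5*511 + 71, 511 = 7*71 + 14, 71 = 5*14 + 1, 14 = 14*1).
Back-substituting, 2626*(36) + 511*(-185) = 1.
Scale by 6710656: one solution is (241583616, -1241471360). Reduce p mod 511: (190, 12156).
General: p = 190 + 511t, q = 12156 - 2626t.
p ≥ 0 ⇒ t ≥ 0; q ≥ 0 ⇒ t ≤ 4. So t ∈ [0, 4]: 5 solutions.

5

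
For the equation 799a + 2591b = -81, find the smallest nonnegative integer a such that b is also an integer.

gcd(2591, 799):
  2591 = 3·799 + 194
  799 = 4·194 + 23
  194 = 8·23 + 10
  23 = 2·10 + 3
  10 = 3·3 + 1
  3 = 3·1
so gcd(2591, 799) = 1.
1 divides -81, so solutions exist.
Back-substitute for Bézout coefficients:
  1 = 10 - 3·3
  ... = 799·(-788) + 2591·(243)
Scale by -81/1 = -81: (a₀, b₀) = (63828, -19683).
General solution: a = 63828 + 2591t, b = -19683 - 799t for integer t.
a ≥ 0: smallest is 63828 mod 2591 = 1644 (at t = -24), with b = -507.

1644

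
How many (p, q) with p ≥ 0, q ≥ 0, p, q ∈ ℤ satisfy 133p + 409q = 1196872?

22

gcd(409, 133):
  409 = 3·133 + 10
  133 = 13·10 + 3
  10 = 3·3 + 1
  3 = 3·1
so gcd(409, 133) = 1.
Back-substitute for Bézout coefficients:
  1 = 10 - 3·3
  ... = 133·(-123) + 409·(40)
Scale by 1196872: one solution is (-147215256, 47874880). Reduce p mod 409: (204, 2860).
General: p = 204 + 409t, q = 2860 - 133t.
p ≥ 0 ⇒ t ≥ 0; q ≥ 0 ⇒ t ≤ 21. So t ∈ [0, 21]: 22 solutions.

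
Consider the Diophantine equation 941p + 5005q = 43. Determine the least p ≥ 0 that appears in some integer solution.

gcd(5005, 941) = 1  (5005 = 5*941 + 300, 941 = 3*300 + 41, 300 = 7*41 + 13, 41 = 3*13 + 2, 13 = 6*2 + 1, 2 = 2*1).
1 divides 43, so solutions exist.
Back-substituting, 941*(-2319) + 5005*(436) = 1.
Scale by 43/1 = 43: (p₀, q₀) = (-99717, 18748).
General solution: p = -99717 + 5005t, q = 18748 - 941t for integer t.
p ≥ 0: smallest is -99717 mod 5005 = 383 (at t = 20), with q = -72.

383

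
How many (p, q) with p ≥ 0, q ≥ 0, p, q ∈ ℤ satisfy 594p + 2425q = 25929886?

18

gcd(2425, 594):
  2425 = 4·594 + 49
  594 = 12·49 + 6
  49 = 8·6 + 1
  6 = 6·1
so gcd(2425, 594) = 1.
Back-substitute for Bézout coefficients:
  1 = 49 - 8·6
  ... = 594·(-396) + 2425·(97)
Scale by 25929886: one solution is (-10268234856, 2515198942). Reduce p mod 2425: (844, 10486).
General: p = 844 + 2425t, q = 10486 - 594t.
p ≥ 0 ⇒ t ≥ 0; q ≥ 0 ⇒ t ≤ 17. So t ∈ [0, 17]: 18 solutions.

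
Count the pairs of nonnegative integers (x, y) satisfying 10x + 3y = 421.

14

gcd(10, 3) = 1  (10 = 3·3 + 1, 3 = 3·1).
Back-substituting, 10·(1) + 3·(-3) = 1.
Scale by 421: one solution is (421, -1263). Reduce x mod 3: (1, 137).
General: x = 1 + 3t, y = 137 - 10t.
x ≥ 0 ⇒ t ≥ 0; y ≥ 0 ⇒ t ≤ 13. So t ∈ [0, 13]: 14 solutions.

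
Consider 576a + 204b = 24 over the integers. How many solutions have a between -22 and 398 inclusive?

25

gcd(576, 204) = 12.
By Bézout, 576*(-6) + 204*(17) = 12.
Particular solution: (5, -14).
General solution: a = 5 + 17t, b = -14 - 48t for integer t.
-22 ≤ 5 + 17t ≤ 398 gives t ∈ [-1, 23], which is 25 values.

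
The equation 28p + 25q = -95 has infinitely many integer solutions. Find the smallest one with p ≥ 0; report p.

10

gcd(28, 25):
  28 = 1×25 + 3
  25 = 8×3 + 1
  3 = 3×1
so gcd(28, 25) = 1.
1 divides -95, so solutions exist.
Back-substitute for Bézout coefficients:
  1 = 25 - 8×3
  ... = 28×(-8) + 25×(9)
Scale by -95/1 = -95: (p₀, q₀) = (760, -855).
General solution: p = 760 + 25t, q = -855 - 28t for integer t.
p ≥ 0: smallest is 760 mod 25 = 10 (at t = -30), with q = -15.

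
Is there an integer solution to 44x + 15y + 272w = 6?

gcd(44, 15) = 1  (44 = 2·15 + 14, 15 = 1·14 + 1, 14 = 14·1).
gcd(1, 272) = 1.
1 divides 6, so integer solutions exist.

yes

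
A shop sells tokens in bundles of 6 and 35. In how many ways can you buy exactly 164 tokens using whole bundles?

Need nonnegative integers with 6j + 35k = 164.
gcd(6, 35) = 1, and 6·(6) + 35·(-1) = 1.
So (j₀, k₀) = (984, -164); general j = 984 + 35t, k = -164 - 6t.
j ≥ 0 ⇒ t ≥ -28; k ≥ 0 ⇒ t ≤ -28. That's 1 value of t.

1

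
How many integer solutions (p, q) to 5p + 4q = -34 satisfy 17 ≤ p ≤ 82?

17

gcd(5, 4) = 1.
By Bézout, 5·(1) + 4·(-1) = 1.
Particular solution: (2, -11).
General solution: p = 2 + 4t, q = -11 - 5t for integer t.
17 ≤ 2 + 4t ≤ 82 gives t ∈ [4, 20], which is 17 values.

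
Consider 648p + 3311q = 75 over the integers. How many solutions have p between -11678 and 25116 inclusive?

11

gcd(3311, 648):
  3311 = 5×648 + 71
  648 = 9×71 + 9
  71 = 7×9 + 8
  9 = 1×8 + 1
  8 = 8×1
so gcd(3311, 648) = 1.
Back-substitute for Bézout coefficients:
  1 = 9 - 1×8
  ... = 648×(373) + 3311×(-73)
Scale by 75: particular solution (27975, -5475); reduce p mod 3311: (1487, -291).
General solution: p = 1487 + 3311t, q = -291 - 648t for integer t.
-11678 ≤ 1487 + 3311t ≤ 25116 gives t ∈ [-3, 7], which is 11 values.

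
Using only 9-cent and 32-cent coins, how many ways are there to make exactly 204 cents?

Need nonnegative integers with 9j + 32k = 204.
gcd(9, 32) = 1, and 9·(-7) + 32·(2) = 1.
So (j₀, k₀) = (-1428, 408); general j = -1428 + 32t, k = 408 - 9t.
j ≥ 0 ⇒ t ≥ 45; k ≥ 0 ⇒ t ≤ 45. That's 1 value of t.

1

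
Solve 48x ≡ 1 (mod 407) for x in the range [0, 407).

212

gcd(407, 48):
  407 = 8*48 + 23
  48 = 2*23 + 2
  23 = 11*2 + 1
  2 = 2*1
so gcd(407, 48) = 1.
Back-substitute for Bézout coefficients:
  1 = 23 - 11*2
  ... = 48*(-195) + 407*(23)
So 48*-195 ≡ 1 (mod 407), and -195 mod 407 = 212.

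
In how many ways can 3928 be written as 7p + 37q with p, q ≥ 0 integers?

15

gcd(37, 7) = 1.
By Bézout, 7·(16) + 37·(-3) = 1.
One solution: (22, 102).
General: p = 22 + 37t, q = 102 - 7t.
p ≥ 0 ⇒ t ≥ 0; q ≥ 0 ⇒ t ≤ 14. So t ∈ [0, 14]: 15 solutions.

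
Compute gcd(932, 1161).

1

gcd(1161, 932) = 1  (1161 = 1×932 + 229, 932 = 4×229 + 16, 229 = 14×16 + 5, 16 = 3×5 + 1, 5 = 5×1).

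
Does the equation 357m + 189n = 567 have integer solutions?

yes

gcd(357, 189):
  357 = 1*189 + 168
  189 = 1*168 + 21
  168 = 8*21
so gcd(357, 189) = 21.
21 divides 567, so integer solutions exist.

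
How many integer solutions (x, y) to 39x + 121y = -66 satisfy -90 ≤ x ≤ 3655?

gcd(121, 39) = 1.
By Bézout, 39×(-31) + 121×(10) = 1.
Particular solution: (110, -36).
General solution: x = 110 + 121t, y = -36 - 39t for integer t.
-90 ≤ 110 + 121t ≤ 3655 gives t ∈ [-1, 29], which is 31 values.

31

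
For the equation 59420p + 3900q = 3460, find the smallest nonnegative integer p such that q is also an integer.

gcd(59420, 3900) = 20  (59420 = 15×3900 + 920, 3900 = 4×920 + 220, 920 = 4×220 + 40, 220 = 5×40 + 20, 40 = 2×20).
20 divides 3460, so solutions exist.
Back-substituting, 59420×(-89) + 3900×(1356) = 20.
Scale by 3460/20 = 173: (p₀, q₀) = (-15397, 234588).
General solution: p = -15397 + 195t, q = 234588 - 2971t for integer t.
p ≥ 0: smallest is -15397 mod 195 = 8 (at t = 79), with q = -121.

8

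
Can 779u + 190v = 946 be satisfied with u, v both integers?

gcd(779, 190):
  779 = 4×190 + 19
  190 = 10×19
so gcd(779, 190) = 19.
19 does not divide 946 (remainder 15), so no integer solutions.

no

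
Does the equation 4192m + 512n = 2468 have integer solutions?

gcd(4192, 512):
  4192 = 8·512 + 96
  512 = 5·96 + 32
  96 = 3·32
so gcd(4192, 512) = 32.
32 does not divide 2468 (remainder 4), so no integer solutions.

no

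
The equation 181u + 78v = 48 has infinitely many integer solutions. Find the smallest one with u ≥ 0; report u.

gcd(181, 78) = 1.
1 divides 48, so solutions exist.
By Bézout, 181×(25) + 78×(-58) = 1.
Scale by 48/1 = 48: (u₀, v₀) = (1200, -2784).
General solution: u = 1200 + 78t, v = -2784 - 181t for integer t.
u ≥ 0: smallest is 1200 mod 78 = 30 (at t = -15), with v = -69.

30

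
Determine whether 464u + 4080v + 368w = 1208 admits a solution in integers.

gcd(4080, 464) = 16  (4080 = 8×464 + 368, 464 = 1×368 + 96, 368 = 3×96 + 80, 96 = 1×80 + 16, 80 = 5×16).
gcd(16, 368) = 16.
16 does not divide 1208 (remainder 8), so no integer solutions.

no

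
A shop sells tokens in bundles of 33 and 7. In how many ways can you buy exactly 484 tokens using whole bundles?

Need nonnegative integers with 33j + 7k = 484.
gcd(33, 7) = 1, and 33·(3) + 7·(-14) = 1.
So (j₀, k₀) = (1452, -6776); general j = 1452 + 7t, k = -6776 - 33t.
j ≥ 0 ⇒ t ≥ -207; k ≥ 0 ⇒ t ≤ -206. That's 2 values of t.

2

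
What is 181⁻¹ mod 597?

409

gcd(597, 181):
  597 = 3*181 + 54
  181 = 3*54 + 19
  54 = 2*19 + 16
  19 = 1*16 + 3
  16 = 5*3 + 1
  3 = 3*1
so gcd(597, 181) = 1.
Back-substitute for Bézout coefficients:
  1 = 16 - 5*3
  ... = 181*(-188) + 597*(57)
So 181*-188 ≡ 1 (mod 597), and -188 mod 597 = 409.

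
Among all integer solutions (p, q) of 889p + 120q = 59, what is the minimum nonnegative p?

11

gcd(889, 120) = 1  (889 = 7×120 + 49, 120 = 2×49 + 22, 49 = 2×22 + 5, 22 = 4×5 + 2, 5 = 2×2 + 1, 2 = 2×1).
1 divides 59, so solutions exist.
Back-substituting, 889×(49) + 120×(-363) = 1.
Scale by 59/1 = 59: (p₀, q₀) = (2891, -21417).
General solution: p = 2891 + 120t, q = -21417 - 889t for integer t.
p ≥ 0: smallest is 2891 mod 120 = 11 (at t = -24), with q = -81.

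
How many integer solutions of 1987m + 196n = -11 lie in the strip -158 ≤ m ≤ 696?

4

gcd(1987, 196) = 1.
By Bézout, 1987×(-29) + 196×(294) = 1.
Particular solution: (123, -1247).
General solution: m = 123 + 196t, n = -1247 - 1987t for integer t.
-158 ≤ 123 + 196t ≤ 696 gives t ∈ [-1, 2], which is 4 values.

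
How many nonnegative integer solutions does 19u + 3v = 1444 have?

gcd(19, 3) = 1.
By Bézout, 19·(1) + 3·(-6) = 1.
One solution: (1, 475).
General: u = 1 + 3t, v = 475 - 19t.
u ≥ 0 ⇒ t ≥ 0; v ≥ 0 ⇒ t ≤ 25. So t ∈ [0, 25]: 26 solutions.

26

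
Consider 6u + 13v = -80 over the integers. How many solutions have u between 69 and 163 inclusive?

gcd(13, 6):
  13 = 2·6 + 1
  6 = 6·1
so gcd(13, 6) = 1.
Back-substitute for Bézout coefficients:
  1 = 13 - 2·6
  ... = 6·(-2) + 13·(1)
Scale by -80: particular solution (160, -80); reduce u mod 13: (4, -8).
General solution: u = 4 + 13t, v = -8 - 6t for integer t.
69 ≤ 4 + 13t ≤ 163 gives t ∈ [5, 12], which is 8 values.

8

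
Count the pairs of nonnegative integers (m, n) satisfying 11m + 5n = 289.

5

gcd(11, 5) = 1.
By Bézout, 11*(1) + 5*(-2) = 1.
One solution: (4, 49).
General: m = 4 + 5t, n = 49 - 11t.
m ≥ 0 ⇒ t ≥ 0; n ≥ 0 ⇒ t ≤ 4. So t ∈ [0, 4]: 5 solutions.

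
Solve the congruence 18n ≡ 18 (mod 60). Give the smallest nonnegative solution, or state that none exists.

gcd(60, 18) = 6.
6 divides 18, so solutions exist.
By Bézout, 18×(-3) + 60×(1) = 6.
So 18×(-3) ≡ 6 (mod 60); multiply by 3: n ≡ -9 (mod 10).
Smallest nonnegative: n = -9 mod 10 = 1.

1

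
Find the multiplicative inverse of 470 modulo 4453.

gcd(4453, 470) = 1  (4453 = 9*470 + 223, 470 = 2*223 + 24, 223 = 9*24 + 7, 24 = 3*7 + 3, 7 = 2*3 + 1, 3 = 3*1).
Back-substituting, 470*(-1298) + 4453*(137) = 1.
So 470*-1298 ≡ 1 (mod 4453), and -1298 mod 4453 = 3155.

3155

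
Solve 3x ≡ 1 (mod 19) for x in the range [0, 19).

gcd(19, 3) = 1.
By Bézout, 3·(-6) + 19·(1) = 1.
So 3·-6 ≡ 1 (mod 19), and -6 mod 19 = 13.

13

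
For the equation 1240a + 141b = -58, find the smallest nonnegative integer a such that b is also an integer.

gcd(1240, 141):
  1240 = 8·141 + 112
  141 = 1·112 + 29
  112 = 3·29 + 25
  29 = 1·25 + 4
  25 = 6·4 + 1
  4 = 4·1
so gcd(1240, 141) = 1.
1 divides -58, so solutions exist.
Back-substitute for Bézout coefficients:
  1 = 25 - 6·4
  ... = 1240·(34) + 141·(-299)
Scale by -58/1 = -58: (a₀, b₀) = (-1972, 17342).
General solution: a = -1972 + 141t, b = 17342 - 1240t for integer t.
a ≥ 0: smallest is -1972 mod 141 = 2 (at t = 14), with b = -18.

2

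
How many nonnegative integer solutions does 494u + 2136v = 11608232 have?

gcd(2136, 494) = 2.
By Bézout, 494×(307) + 2136×(-71) = 2.
One solution: (664, 5281).
General: u = 664 + 1068t, v = 5281 - 247t.
u ≥ 0 ⇒ t ≥ 0; v ≥ 0 ⇒ t ≤ 21. So t ∈ [0, 21]: 22 solutions.

22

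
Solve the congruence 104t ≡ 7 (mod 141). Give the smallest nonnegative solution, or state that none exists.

137

gcd(141, 104) = 1.
1 divides 7, so solutions exist.
By Bézout, 104*(-61) + 141*(45) = 1.
So 104*(-61) ≡ 1 (mod 141); multiply by 7: t ≡ -427 (mod 141).
Smallest nonnegative: t = -427 mod 141 = 137.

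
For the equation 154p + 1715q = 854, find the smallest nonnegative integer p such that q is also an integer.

gcd(1715, 154):
  1715 = 11·154 + 21
  154 = 7·21 + 7
  21 = 3·7
so gcd(1715, 154) = 7.
7 divides 854, so solutions exist.
Back-substitute for Bézout coefficients:
  7 = 154 - 7·21
  ... = 154·(78) + 1715·(-7)
Scale by 854/7 = 122: (p₀, q₀) = (9516, -854).
General solution: p = 9516 + 245t, q = -854 - 22t for integer t.
p ≥ 0: smallest is 9516 mod 245 = 206 (at t = -38), with q = -18.

206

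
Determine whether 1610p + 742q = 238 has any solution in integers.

yes

gcd(1610, 742) = 14.
14 divides 238, so integer solutions exist.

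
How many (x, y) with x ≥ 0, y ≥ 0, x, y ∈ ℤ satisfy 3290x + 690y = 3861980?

gcd(3290, 690) = 10  (3290 = 4·690 + 530, 690 = 1·530 + 160, 530 = 3·160 + 50, 160 = 3·50 + 10, 50 = 5·10).
Back-substituting, 3290·(-13) + 690·(62) = 10.
Scale by 386198: one solution is (-5020574, 23944276). Reduce x mod 69: (4, 5578).
General: x = 4 + 69t, y = 5578 - 329t.
x ≥ 0 ⇒ t ≥ 0; y ≥ 0 ⇒ t ≤ 16. So t ∈ [0, 16]: 17 solutions.

17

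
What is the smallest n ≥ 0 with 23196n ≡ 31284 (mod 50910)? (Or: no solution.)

1744

gcd(50910, 23196):
  50910 = 2*23196 + 4518
  23196 = 5*4518 + 606
  4518 = 7*606 + 276
  606 = 2*276 + 54
  276 = 5*54 + 6
  54 = 9*6
so gcd(50910, 23196) = 6.
6 divides 31284, so solutions exist.
Back-substitute for Bézout coefficients:
  6 = 276 - 5*54
  ... = 23196*(-924) + 50910*(421)
So 23196*(-924) ≡ 6 (mod 50910); multiply by 5214: n ≡ -4817736 (mod 8485).
Smallest nonnegative: n = -4817736 mod 8485 = 1744.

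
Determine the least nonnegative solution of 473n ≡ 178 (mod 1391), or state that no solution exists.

1112

gcd(1391, 473) = 1.
1 divides 178, so solutions exist.
By Bézout, 473*(-447) + 1391*(152) = 1.
So 473*(-447) ≡ 1 (mod 1391); multiply by 178: n ≡ -79566 (mod 1391).
Smallest nonnegative: n = -79566 mod 1391 = 1112.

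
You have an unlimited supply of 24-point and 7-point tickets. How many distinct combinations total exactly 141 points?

Need nonnegative integers with 24j + 7k = 141.
gcd(24, 7) = 1, and 24·(-2) + 7·(7) = 1.
So (j₀, k₀) = (-282, 987); general j = -282 + 7t, k = 987 - 24t.
j ≥ 0 ⇒ t ≥ 41; k ≥ 0 ⇒ t ≤ 41. That's 1 value of t.

1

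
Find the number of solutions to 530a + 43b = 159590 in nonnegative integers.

gcd(530, 43) = 1.
By Bézout, 530·(-3) + 43·(37) = 1.
One solution: (35, 3280).
General: a = 35 + 43t, b = 3280 - 530t.
a ≥ 0 ⇒ t ≥ 0; b ≥ 0 ⇒ t ≤ 6. So t ∈ [0, 6]: 7 solutions.

7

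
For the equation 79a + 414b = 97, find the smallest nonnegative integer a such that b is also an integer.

gcd(414, 79):
  414 = 5·79 + 19
  79 = 4·19 + 3
  19 = 6·3 + 1
  3 = 3·1
so gcd(414, 79) = 1.
1 divides 97, so solutions exist.
Back-substitute for Bézout coefficients:
  1 = 19 - 6·3
  ... = 79·(-131) + 414·(25)
Scale by 97/1 = 97: (a₀, b₀) = (-12707, 2425).
General solution: a = -12707 + 414t, b = 2425 - 79t for integer t.
a ≥ 0: smallest is -12707 mod 414 = 127 (at t = 31), with b = -24.

127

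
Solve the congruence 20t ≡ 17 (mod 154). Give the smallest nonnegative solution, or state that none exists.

gcd(154, 20) = 2  (154 = 7×20 + 14, 20 = 1×14 + 6, 14 = 2×6 + 2, 6 = 3×2).
2 does not divide 17, so the congruence has no solution.

no solution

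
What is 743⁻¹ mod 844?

gcd(844, 743) = 1.
By Bézout, 743·(-117) + 844·(103) = 1.
So 743·-117 ≡ 1 (mod 844), and -117 mod 844 = 727.

727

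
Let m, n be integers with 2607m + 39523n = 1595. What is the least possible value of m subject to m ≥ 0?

3063

gcd(39523, 2607):
  39523 = 15×2607 + 418
  2607 = 6×418 + 99
  418 = 4×99 + 22
  99 = 4×22 + 11
  22 = 2×11
so gcd(39523, 2607) = 11.
11 divides 1595, so solutions exist.
Back-substitute for Bézout coefficients:
  11 = 99 - 4×22
  ... = 2607×(1607) + 39523×(-106)
Scale by 1595/11 = 145: (m₀, n₀) = (233015, -15370).
General solution: m = 233015 + 3593t, n = -15370 - 237t for integer t.
m ≥ 0: smallest is 233015 mod 3593 = 3063 (at t = -64), with n = -202.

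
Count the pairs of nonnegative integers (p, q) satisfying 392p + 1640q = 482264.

gcd(1640, 392) = 8.
By Bézout, 392×(-46) + 1640×(11) = 8.
One solution: (17, 290).
General: p = 17 + 205t, q = 290 - 49t.
p ≥ 0 ⇒ t ≥ 0; q ≥ 0 ⇒ t ≤ 5. So t ∈ [0, 5]: 6 solutions.

6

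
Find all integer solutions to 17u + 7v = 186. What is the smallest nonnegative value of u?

6

gcd(17, 7):
  17 = 2×7 + 3
  7 = 2×3 + 1
  3 = 3×1
so gcd(17, 7) = 1.
1 divides 186, so solutions exist.
Back-substitute for Bézout coefficients:
  1 = 7 - 2×3
  ... = 17×(-2) + 7×(5)
Scale by 186/1 = 186: (u₀, v₀) = (-372, 930).
General solution: u = -372 + 7t, v = 930 - 17t for integer t.
u ≥ 0: smallest is -372 mod 7 = 6 (at t = 54), with v = 12.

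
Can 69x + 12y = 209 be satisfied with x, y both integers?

no

gcd(69, 12) = 3  (69 = 5·12 + 9, 12 = 1·9 + 3, 9 = 3·3).
3 does not divide 209 (remainder 2), so no integer solutions.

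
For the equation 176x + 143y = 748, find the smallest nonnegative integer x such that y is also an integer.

1

gcd(176, 143):
  176 = 1·143 + 33
  143 = 4·33 + 11
  33 = 3·11
so gcd(176, 143) = 11.
11 divides 748, so solutions exist.
Back-substitute for Bézout coefficients:
  11 = 143 - 4·33
  ... = 176·(-4) + 143·(5)
Scale by 748/11 = 68: (x₀, y₀) = (-272, 340).
General solution: x = -272 + 13t, y = 340 - 16t for integer t.
x ≥ 0: smallest is -272 mod 13 = 1 (at t = 21), with y = 4.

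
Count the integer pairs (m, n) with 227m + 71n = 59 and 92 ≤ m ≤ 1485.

gcd(227, 71) = 1.
By Bézout, 227×(-5) + 71×(16) = 1.
Particular solution: (60, -191).
General solution: m = 60 + 71t, n = -191 - 227t for integer t.
92 ≤ 60 + 71t ≤ 1485 gives t ∈ [1, 20], which is 20 values.

20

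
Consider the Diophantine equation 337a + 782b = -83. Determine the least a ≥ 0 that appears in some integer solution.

gcd(782, 337):
  782 = 2×337 + 108
  337 = 3×108 + 13
  108 = 8×13 + 4
  13 = 3×4 + 1
  4 = 4×1
so gcd(782, 337) = 1.
1 divides -83, so solutions exist.
Back-substitute for Bézout coefficients:
  1 = 13 - 3×4
  ... = 337×(181) + 782×(-78)
Scale by -83/1 = -83: (a₀, b₀) = (-15023, 6474).
General solution: a = -15023 + 782t, b = 6474 - 337t for integer t.
a ≥ 0: smallest is -15023 mod 782 = 617 (at t = 20), with b = -266.

617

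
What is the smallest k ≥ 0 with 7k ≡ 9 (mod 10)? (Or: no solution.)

7

gcd(10, 7) = 1.
1 divides 9, so solutions exist.
By Bézout, 7·(3) + 10·(-2) = 1.
So 7·(3) ≡ 1 (mod 10); multiply by 9: k ≡ 27 (mod 10).
Smallest nonnegative: k = 27 mod 10 = 7.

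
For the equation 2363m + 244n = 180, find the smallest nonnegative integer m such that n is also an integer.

4

gcd(2363, 244):
  2363 = 9·244 + 167
  244 = 1·167 + 77
  167 = 2·77 + 13
  77 = 5·13 + 12
  13 = 1·12 + 1
  12 = 12·1
so gcd(2363, 244) = 1.
1 divides 180, so solutions exist.
Back-substitute for Bézout coefficients:
  1 = 13 - 1·12
  ... = 2363·(19) + 244·(-184)
Scale by 180/1 = 180: (m₀, n₀) = (3420, -33120).
General solution: m = 3420 + 244t, n = -33120 - 2363t for integer t.
m ≥ 0: smallest is 3420 mod 244 = 4 (at t = -14), with n = -38.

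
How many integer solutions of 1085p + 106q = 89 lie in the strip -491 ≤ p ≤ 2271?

26

gcd(1085, 106) = 1.
By Bézout, 1085*(17) + 106*(-174) = 1.
Particular solution: (29, -296).
General solution: p = 29 + 106t, q = -296 - 1085t for integer t.
-491 ≤ 29 + 106t ≤ 2271 gives t ∈ [-4, 21], which is 26 values.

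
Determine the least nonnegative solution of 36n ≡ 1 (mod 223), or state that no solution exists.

31

gcd(223, 36):
  223 = 6·36 + 7
  36 = 5·7 + 1
  7 = 7·1
so gcd(223, 36) = 1.
1 divides 1, so solutions exist.
Back-substitute for Bézout coefficients:
  1 = 36 - 5·7
  ... = 36·(31) + 223·(-5)
So 36·(31) ≡ 1 (mod 223); multiply by 1: n ≡ 31 (mod 223).
Smallest nonnegative: n = 31 mod 223 = 31.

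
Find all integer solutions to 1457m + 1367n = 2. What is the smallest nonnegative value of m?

gcd(1457, 1367) = 1.
1 divides 2, so solutions exist.
By Bézout, 1457·(562) + 1367·(-599) = 1.
Scale by 2/1 = 2: (m₀, n₀) = (1124, -1198).
General solution: m = 1124 + 1367t, n = -1198 - 1457t for integer t.
m ≥ 0: smallest is 1124 mod 1367 = 1124 (at t = 0), with n = -1198.

1124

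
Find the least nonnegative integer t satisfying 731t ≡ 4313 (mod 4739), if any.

gcd(4739, 731):
  4739 = 6·731 + 353
  731 = 2·353 + 25
  353 = 14·25 + 3
  25 = 8·3 + 1
  3 = 3·1
so gcd(4739, 731) = 1.
1 divides 4313, so solutions exist.
Back-substitute for Bézout coefficients:
  1 = 25 - 8·3
  ... = 731·(1517) + 4739·(-234)
So 731·(1517) ≡ 1 (mod 4739); multiply by 4313: t ≡ 6542821 (mod 4739).
Smallest nonnegative: t = 6542821 mod 4739 = 3001.

3001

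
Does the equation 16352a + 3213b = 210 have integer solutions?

yes

gcd(16352, 3213) = 7.
7 divides 210, so integer solutions exist.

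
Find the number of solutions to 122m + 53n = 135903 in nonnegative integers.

21

gcd(122, 53):
  122 = 2×53 + 16
  53 = 3×16 + 5
  16 = 3×5 + 1
  5 = 5×1
so gcd(122, 53) = 1.
Back-substitute for Bézout coefficients:
  1 = 16 - 3×5
  ... = 122×(10) + 53×(-23)
Scale by 135903: one solution is (1359030, -3125769). Reduce m mod 53: (4, 2555).
General: m = 4 + 53t, n = 2555 - 122t.
m ≥ 0 ⇒ t ≥ 0; n ≥ 0 ⇒ t ≤ 20. So t ∈ [0, 20]: 21 solutions.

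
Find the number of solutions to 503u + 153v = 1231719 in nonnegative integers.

gcd(503, 153):
  503 = 3×153 + 44
  153 = 3×44 + 21
  44 = 2×21 + 2
  21 = 10×2 + 1
  2 = 2×1
so gcd(503, 153) = 1.
Back-substitute for Bézout coefficients:
  1 = 21 - 10×2
  ... = 503×(-73) + 153×(240)
Scale by 1231719: one solution is (-89915487, 295612560). Reduce u mod 153: (12, 8011).
General: u = 12 + 153t, v = 8011 - 503t.
u ≥ 0 ⇒ t ≥ 0; v ≥ 0 ⇒ t ≤ 15. So t ∈ [0, 15]: 16 solutions.

16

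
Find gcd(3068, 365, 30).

gcd(3068, 365):
  3068 = 8·365 + 148
  365 = 2·148 + 69
  148 = 2·69 + 10
  69 = 6·10 + 9
  10 = 1·9 + 1
  9 = 9·1
so gcd(3068, 365) = 1.
gcd(1, 30) = 1.

1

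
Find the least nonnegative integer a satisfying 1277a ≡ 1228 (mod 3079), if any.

gcd(3079, 1277):
  3079 = 2×1277 + 525
  1277 = 2×525 + 227
  525 = 2×227 + 71
  227 = 3×71 + 14
  71 = 5×14 + 1
  14 = 14×1
so gcd(3079, 1277) = 1.
1 divides 1228, so solutions exist.
Back-substitute for Bézout coefficients:
  1 = 71 - 5×14
  ... = 1277×(-217) + 3079×(90)
So 1277×(-217) ≡ 1 (mod 3079); multiply by 1228: a ≡ -266476 (mod 3079).
Smallest nonnegative: a = -266476 mod 3079 = 1397.

1397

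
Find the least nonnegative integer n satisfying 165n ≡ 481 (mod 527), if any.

169

gcd(527, 165):
  527 = 3×165 + 32
  165 = 5×32 + 5
  32 = 6×5 + 2
  5 = 2×2 + 1
  2 = 2×1
so gcd(527, 165) = 1.
1 divides 481, so solutions exist.
Back-substitute for Bézout coefficients:
  1 = 5 - 2×2
  ... = 165×(214) + 527×(-67)
So 165×(214) ≡ 1 (mod 527); multiply by 481: n ≡ 102934 (mod 527).
Smallest nonnegative: n = 102934 mod 527 = 169.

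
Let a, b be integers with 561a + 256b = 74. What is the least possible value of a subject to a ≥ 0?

gcd(561, 256):
  561 = 2*256 + 49
  256 = 5*49 + 11
  49 = 4*11 + 5
  11 = 2*5 + 1
  5 = 5*1
so gcd(561, 256) = 1.
1 divides 74, so solutions exist.
Back-substitute for Bézout coefficients:
  1 = 11 - 2*5
  ... = 561*(-47) + 256*(103)
Scale by 74/1 = 74: (a₀, b₀) = (-3478, 7622).
General solution: a = -3478 + 256t, b = 7622 - 561t for integer t.
a ≥ 0: smallest is -3478 mod 256 = 106 (at t = 14), with b = -232.

106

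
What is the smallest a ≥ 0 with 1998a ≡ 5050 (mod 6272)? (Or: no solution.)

gcd(6272, 1998):
  6272 = 3·1998 + 278
  1998 = 7·278 + 52
  278 = 5·52 + 18
  52 = 2·18 + 16
  18 = 1·16 + 2
  16 = 8·2
so gcd(6272, 1998) = 2.
2 divides 5050, so solutions exist.
Back-substitute for Bézout coefficients:
  2 = 18 - 1·16
  ... = 1998·(-361) + 6272·(115)
So 1998·(-361) ≡ 2 (mod 6272); multiply by 2525: a ≡ -911525 (mod 3136).
Smallest nonnegative: a = -911525 mod 3136 = 1051.

1051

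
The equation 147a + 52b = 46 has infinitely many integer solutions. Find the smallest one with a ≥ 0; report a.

gcd(147, 52):
  147 = 2*52 + 43
  52 = 1*43 + 9
  43 = 4*9 + 7
  9 = 1*7 + 2
  7 = 3*2 + 1
  2 = 2*1
so gcd(147, 52) = 1.
1 divides 46, so solutions exist.
Back-substitute for Bézout coefficients:
  1 = 7 - 3*2
  ... = 147*(23) + 52*(-65)
Scale by 46/1 = 46: (a₀, b₀) = (1058, -2990).
General solution: a = 1058 + 52t, b = -2990 - 147t for integer t.
a ≥ 0: smallest is 1058 mod 52 = 18 (at t = -20), with b = -50.

18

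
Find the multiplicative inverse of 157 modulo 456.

gcd(456, 157) = 1.
By Bézout, 157×(61) + 456×(-21) = 1.
So 157×61 ≡ 1 (mod 456), and 61 mod 456 = 61.

61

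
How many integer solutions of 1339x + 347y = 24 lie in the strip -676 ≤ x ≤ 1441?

gcd(1339, 347) = 1  (1339 = 3×347 + 298, 347 = 1×298 + 49, 298 = 6×49 + 4, 49 = 12×4 + 1, 4 = 4×1).
Back-substituting, 1339×(-85) + 347×(328) = 1.
Scale by 24: particular solution (-2040, 7872); reduce x mod 347: (42, -162).
General solution: x = 42 + 347t, y = -162 - 1339t for integer t.
-676 ≤ 42 + 347t ≤ 1441 gives t ∈ [-2, 4], which is 7 values.

7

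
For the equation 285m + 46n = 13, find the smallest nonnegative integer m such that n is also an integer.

gcd(285, 46) = 1.
1 divides 13, so solutions exist.
By Bézout, 285*(-5) + 46*(31) = 1.
Scale by 13/1 = 13: (m₀, n₀) = (-65, 403).
General solution: m = -65 + 46t, n = 403 - 285t for integer t.
m ≥ 0: smallest is -65 mod 46 = 27 (at t = 2), with n = -167.

27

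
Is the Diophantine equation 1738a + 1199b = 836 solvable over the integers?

yes

gcd(1738, 1199) = 11  (1738 = 1*1199 + 539, 1199 = 2*539 + 121, 539 = 4*121 + 55, 121 = 2*55 + 11, 55 = 5*11).
11 divides 836, so integer solutions exist.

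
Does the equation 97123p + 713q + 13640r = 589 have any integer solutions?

gcd(97123, 713):
  97123 = 136×713 + 155
  713 = 4×155 + 93
  155 = 1×93 + 62
  93 = 1×62 + 31
  62 = 2×31
so gcd(97123, 713) = 31.
gcd(31, 13640) = 31.
31 divides 589, so integer solutions exist.

yes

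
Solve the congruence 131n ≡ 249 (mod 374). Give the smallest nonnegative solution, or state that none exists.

59

gcd(374, 131) = 1  (374 = 2·131 + 112, 131 = 1·112 + 19, 112 = 5·19 + 17, 19 = 1·17 + 2, 17 = 8·2 + 1, 2 = 2·1).
1 divides 249, so solutions exist.
Back-substituting, 131·(-177) + 374·(62) = 1.
So 131·(-177) ≡ 1 (mod 374); multiply by 249: n ≡ -44073 (mod 374).
Smallest nonnegative: n = -44073 mod 374 = 59.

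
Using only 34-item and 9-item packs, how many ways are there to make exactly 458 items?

1

Need nonnegative integers with 34j + 9k = 458.
gcd(34, 9) = 1, and 34·(4) + 9·(-15) = 1.
So (j₀, k₀) = (1832, -6870); general j = 1832 + 9t, k = -6870 - 34t.
j ≥ 0 ⇒ t ≥ -203; k ≥ 0 ⇒ t ≤ -203. That's 1 value of t.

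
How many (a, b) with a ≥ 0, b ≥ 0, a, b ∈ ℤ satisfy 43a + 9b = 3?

0

gcd(43, 9) = 1.
By Bézout, 43×(4) + 9×(-19) = 1.
One solution: (3, -14).
General: a = 3 + 9t, b = -14 - 43t.
a ≥ 0 ⇒ t ≥ 0; b ≥ 0 ⇒ t ≤ -1. So t ∈ [0, -1]: 0 solutions.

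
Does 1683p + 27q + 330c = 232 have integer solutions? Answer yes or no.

gcd(1683, 27) = 9  (1683 = 62*27 + 9, 27 = 3*9).
gcd(9, 330) = 3.
3 does not divide 232 (remainder 1), so no integer solutions.

no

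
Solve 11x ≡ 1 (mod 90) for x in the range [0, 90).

gcd(90, 11):
  90 = 8·11 + 2
  11 = 5·2 + 1
  2 = 2·1
so gcd(90, 11) = 1.
Back-substitute for Bézout coefficients:
  1 = 11 - 5·2
  ... = 11·(41) + 90·(-5)
So 11·41 ≡ 1 (mod 90), and 41 mod 90 = 41.

41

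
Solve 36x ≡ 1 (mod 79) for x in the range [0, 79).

gcd(79, 36) = 1.
By Bézout, 36*(11) + 79*(-5) = 1.
So 36*11 ≡ 1 (mod 79), and 11 mod 79 = 11.

11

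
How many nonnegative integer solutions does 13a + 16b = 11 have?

0

gcd(16, 13):
  16 = 1·13 + 3
  13 = 4·3 + 1
  3 = 3·1
so gcd(16, 13) = 1.
Back-substitute for Bézout coefficients:
  1 = 13 - 4·3
  ... = 13·(5) + 16·(-4)
Scale by 11: one solution is (55, -44). Reduce a mod 16: (7, -5).
General: a = 7 + 16t, b = -5 - 13t.
a ≥ 0 ⇒ t ≥ 0; b ≥ 0 ⇒ t ≤ -1. So t ∈ [0, -1]: 0 solutions.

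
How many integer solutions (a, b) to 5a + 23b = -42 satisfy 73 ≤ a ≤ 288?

gcd(23, 5) = 1  (23 = 4×5 + 3, 5 = 1×3 + 2, 3 = 1×2 + 1, 2 = 2×1).
Back-substituting, 5×(-9) + 23×(2) = 1.
Scale by -42: particular solution (378, -84); reduce a mod 23: (10, -4).
General solution: a = 10 + 23t, b = -4 - 5t for integer t.
73 ≤ 10 + 23t ≤ 288 gives t ∈ [3, 12], which is 10 values.

10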